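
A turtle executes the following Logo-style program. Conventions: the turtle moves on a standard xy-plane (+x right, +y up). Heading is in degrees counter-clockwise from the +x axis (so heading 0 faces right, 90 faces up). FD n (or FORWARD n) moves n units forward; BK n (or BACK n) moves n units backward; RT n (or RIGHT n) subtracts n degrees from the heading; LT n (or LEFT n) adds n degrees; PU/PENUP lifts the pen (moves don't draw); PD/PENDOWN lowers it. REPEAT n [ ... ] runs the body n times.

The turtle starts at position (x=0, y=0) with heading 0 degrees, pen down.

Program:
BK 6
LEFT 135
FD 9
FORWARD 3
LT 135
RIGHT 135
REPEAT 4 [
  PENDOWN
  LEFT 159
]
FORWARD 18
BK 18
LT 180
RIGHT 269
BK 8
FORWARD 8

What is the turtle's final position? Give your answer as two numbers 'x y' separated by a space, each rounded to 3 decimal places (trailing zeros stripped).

Answer: -14.485 8.485

Derivation:
Executing turtle program step by step:
Start: pos=(0,0), heading=0, pen down
BK 6: (0,0) -> (-6,0) [heading=0, draw]
LT 135: heading 0 -> 135
FD 9: (-6,0) -> (-12.364,6.364) [heading=135, draw]
FD 3: (-12.364,6.364) -> (-14.485,8.485) [heading=135, draw]
LT 135: heading 135 -> 270
RT 135: heading 270 -> 135
REPEAT 4 [
  -- iteration 1/4 --
  PD: pen down
  LT 159: heading 135 -> 294
  -- iteration 2/4 --
  PD: pen down
  LT 159: heading 294 -> 93
  -- iteration 3/4 --
  PD: pen down
  LT 159: heading 93 -> 252
  -- iteration 4/4 --
  PD: pen down
  LT 159: heading 252 -> 51
]
FD 18: (-14.485,8.485) -> (-3.158,22.474) [heading=51, draw]
BK 18: (-3.158,22.474) -> (-14.485,8.485) [heading=51, draw]
LT 180: heading 51 -> 231
RT 269: heading 231 -> 322
BK 8: (-14.485,8.485) -> (-20.789,13.411) [heading=322, draw]
FD 8: (-20.789,13.411) -> (-14.485,8.485) [heading=322, draw]
Final: pos=(-14.485,8.485), heading=322, 7 segment(s) drawn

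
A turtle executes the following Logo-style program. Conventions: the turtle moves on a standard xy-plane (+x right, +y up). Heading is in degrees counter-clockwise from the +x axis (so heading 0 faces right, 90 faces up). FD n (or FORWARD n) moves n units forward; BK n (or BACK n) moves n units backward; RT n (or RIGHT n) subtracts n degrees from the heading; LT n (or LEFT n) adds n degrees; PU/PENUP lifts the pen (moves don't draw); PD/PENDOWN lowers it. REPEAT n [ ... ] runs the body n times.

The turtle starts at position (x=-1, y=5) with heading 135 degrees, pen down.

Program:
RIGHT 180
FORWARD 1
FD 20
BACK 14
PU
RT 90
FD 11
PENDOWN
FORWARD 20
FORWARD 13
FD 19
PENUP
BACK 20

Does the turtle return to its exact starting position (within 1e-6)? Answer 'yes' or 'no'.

Answer: no

Derivation:
Executing turtle program step by step:
Start: pos=(-1,5), heading=135, pen down
RT 180: heading 135 -> 315
FD 1: (-1,5) -> (-0.293,4.293) [heading=315, draw]
FD 20: (-0.293,4.293) -> (13.849,-9.849) [heading=315, draw]
BK 14: (13.849,-9.849) -> (3.95,0.05) [heading=315, draw]
PU: pen up
RT 90: heading 315 -> 225
FD 11: (3.95,0.05) -> (-3.828,-7.728) [heading=225, move]
PD: pen down
FD 20: (-3.828,-7.728) -> (-17.971,-21.87) [heading=225, draw]
FD 13: (-17.971,-21.87) -> (-27.163,-31.062) [heading=225, draw]
FD 19: (-27.163,-31.062) -> (-40.598,-44.497) [heading=225, draw]
PU: pen up
BK 20: (-40.598,-44.497) -> (-26.456,-30.355) [heading=225, move]
Final: pos=(-26.456,-30.355), heading=225, 6 segment(s) drawn

Start position: (-1, 5)
Final position: (-26.456, -30.355)
Distance = 43.566; >= 1e-6 -> NOT closed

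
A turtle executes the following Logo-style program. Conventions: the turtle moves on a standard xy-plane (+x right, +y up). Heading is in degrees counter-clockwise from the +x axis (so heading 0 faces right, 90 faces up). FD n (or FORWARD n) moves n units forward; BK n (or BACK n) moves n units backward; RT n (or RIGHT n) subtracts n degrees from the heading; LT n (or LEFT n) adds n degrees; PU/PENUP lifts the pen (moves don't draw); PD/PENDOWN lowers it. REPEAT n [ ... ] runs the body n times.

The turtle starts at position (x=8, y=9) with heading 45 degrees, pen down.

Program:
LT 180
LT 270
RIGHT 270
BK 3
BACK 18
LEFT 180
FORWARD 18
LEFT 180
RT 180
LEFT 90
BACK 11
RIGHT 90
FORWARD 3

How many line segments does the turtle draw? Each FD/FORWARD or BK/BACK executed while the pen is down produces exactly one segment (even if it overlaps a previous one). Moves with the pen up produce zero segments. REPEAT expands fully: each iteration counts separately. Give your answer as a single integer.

Executing turtle program step by step:
Start: pos=(8,9), heading=45, pen down
LT 180: heading 45 -> 225
LT 270: heading 225 -> 135
RT 270: heading 135 -> 225
BK 3: (8,9) -> (10.121,11.121) [heading=225, draw]
BK 18: (10.121,11.121) -> (22.849,23.849) [heading=225, draw]
LT 180: heading 225 -> 45
FD 18: (22.849,23.849) -> (35.577,36.577) [heading=45, draw]
LT 180: heading 45 -> 225
RT 180: heading 225 -> 45
LT 90: heading 45 -> 135
BK 11: (35.577,36.577) -> (43.355,28.799) [heading=135, draw]
RT 90: heading 135 -> 45
FD 3: (43.355,28.799) -> (45.477,30.92) [heading=45, draw]
Final: pos=(45.477,30.92), heading=45, 5 segment(s) drawn
Segments drawn: 5

Answer: 5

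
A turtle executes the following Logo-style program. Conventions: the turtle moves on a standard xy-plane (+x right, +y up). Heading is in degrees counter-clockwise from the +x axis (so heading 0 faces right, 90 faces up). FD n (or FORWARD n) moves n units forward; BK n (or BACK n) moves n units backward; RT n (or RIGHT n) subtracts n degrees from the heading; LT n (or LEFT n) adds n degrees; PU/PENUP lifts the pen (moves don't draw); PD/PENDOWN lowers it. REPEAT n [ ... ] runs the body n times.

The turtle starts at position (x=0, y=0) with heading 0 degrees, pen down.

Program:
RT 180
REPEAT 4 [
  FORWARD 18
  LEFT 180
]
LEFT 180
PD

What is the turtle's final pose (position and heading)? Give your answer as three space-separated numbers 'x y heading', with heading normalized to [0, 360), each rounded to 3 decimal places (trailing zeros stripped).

Answer: 0 0 0

Derivation:
Executing turtle program step by step:
Start: pos=(0,0), heading=0, pen down
RT 180: heading 0 -> 180
REPEAT 4 [
  -- iteration 1/4 --
  FD 18: (0,0) -> (-18,0) [heading=180, draw]
  LT 180: heading 180 -> 0
  -- iteration 2/4 --
  FD 18: (-18,0) -> (0,0) [heading=0, draw]
  LT 180: heading 0 -> 180
  -- iteration 3/4 --
  FD 18: (0,0) -> (-18,0) [heading=180, draw]
  LT 180: heading 180 -> 0
  -- iteration 4/4 --
  FD 18: (-18,0) -> (0,0) [heading=0, draw]
  LT 180: heading 0 -> 180
]
LT 180: heading 180 -> 0
PD: pen down
Final: pos=(0,0), heading=0, 4 segment(s) drawn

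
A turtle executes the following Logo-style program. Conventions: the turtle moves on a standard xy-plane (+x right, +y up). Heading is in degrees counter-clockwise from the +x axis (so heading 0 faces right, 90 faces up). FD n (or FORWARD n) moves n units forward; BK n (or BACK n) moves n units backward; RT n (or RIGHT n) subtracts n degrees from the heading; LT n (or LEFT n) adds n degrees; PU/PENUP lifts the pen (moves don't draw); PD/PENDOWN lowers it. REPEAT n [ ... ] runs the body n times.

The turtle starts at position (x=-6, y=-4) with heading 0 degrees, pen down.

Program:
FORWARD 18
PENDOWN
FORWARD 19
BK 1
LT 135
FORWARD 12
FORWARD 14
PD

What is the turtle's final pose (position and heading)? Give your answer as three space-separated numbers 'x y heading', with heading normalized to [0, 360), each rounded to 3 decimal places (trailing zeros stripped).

Executing turtle program step by step:
Start: pos=(-6,-4), heading=0, pen down
FD 18: (-6,-4) -> (12,-4) [heading=0, draw]
PD: pen down
FD 19: (12,-4) -> (31,-4) [heading=0, draw]
BK 1: (31,-4) -> (30,-4) [heading=0, draw]
LT 135: heading 0 -> 135
FD 12: (30,-4) -> (21.515,4.485) [heading=135, draw]
FD 14: (21.515,4.485) -> (11.615,14.385) [heading=135, draw]
PD: pen down
Final: pos=(11.615,14.385), heading=135, 5 segment(s) drawn

Answer: 11.615 14.385 135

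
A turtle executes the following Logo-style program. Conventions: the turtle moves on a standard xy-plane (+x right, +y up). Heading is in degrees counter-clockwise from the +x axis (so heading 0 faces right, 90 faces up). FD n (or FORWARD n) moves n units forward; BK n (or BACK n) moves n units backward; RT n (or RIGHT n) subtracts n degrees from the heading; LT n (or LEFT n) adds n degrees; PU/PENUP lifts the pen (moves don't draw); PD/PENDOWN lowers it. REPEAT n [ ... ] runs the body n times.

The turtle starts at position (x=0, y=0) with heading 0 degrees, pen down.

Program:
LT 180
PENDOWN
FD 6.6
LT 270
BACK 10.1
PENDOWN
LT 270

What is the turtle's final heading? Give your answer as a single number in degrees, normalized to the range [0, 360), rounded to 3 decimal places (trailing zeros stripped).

Executing turtle program step by step:
Start: pos=(0,0), heading=0, pen down
LT 180: heading 0 -> 180
PD: pen down
FD 6.6: (0,0) -> (-6.6,0) [heading=180, draw]
LT 270: heading 180 -> 90
BK 10.1: (-6.6,0) -> (-6.6,-10.1) [heading=90, draw]
PD: pen down
LT 270: heading 90 -> 0
Final: pos=(-6.6,-10.1), heading=0, 2 segment(s) drawn

Answer: 0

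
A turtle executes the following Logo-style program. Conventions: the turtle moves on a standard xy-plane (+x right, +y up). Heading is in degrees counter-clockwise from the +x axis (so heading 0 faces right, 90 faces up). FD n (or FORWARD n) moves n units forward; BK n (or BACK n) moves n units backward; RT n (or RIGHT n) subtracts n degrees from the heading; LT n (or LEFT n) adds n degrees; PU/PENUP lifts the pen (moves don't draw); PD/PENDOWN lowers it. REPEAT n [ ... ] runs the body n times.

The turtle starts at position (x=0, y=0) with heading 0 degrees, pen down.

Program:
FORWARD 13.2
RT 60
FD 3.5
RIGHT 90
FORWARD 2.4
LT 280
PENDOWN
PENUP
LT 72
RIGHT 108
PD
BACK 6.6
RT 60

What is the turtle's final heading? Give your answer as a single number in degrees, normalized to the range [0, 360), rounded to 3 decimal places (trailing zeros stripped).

Executing turtle program step by step:
Start: pos=(0,0), heading=0, pen down
FD 13.2: (0,0) -> (13.2,0) [heading=0, draw]
RT 60: heading 0 -> 300
FD 3.5: (13.2,0) -> (14.95,-3.031) [heading=300, draw]
RT 90: heading 300 -> 210
FD 2.4: (14.95,-3.031) -> (12.872,-4.231) [heading=210, draw]
LT 280: heading 210 -> 130
PD: pen down
PU: pen up
LT 72: heading 130 -> 202
RT 108: heading 202 -> 94
PD: pen down
BK 6.6: (12.872,-4.231) -> (13.332,-10.815) [heading=94, draw]
RT 60: heading 94 -> 34
Final: pos=(13.332,-10.815), heading=34, 4 segment(s) drawn

Answer: 34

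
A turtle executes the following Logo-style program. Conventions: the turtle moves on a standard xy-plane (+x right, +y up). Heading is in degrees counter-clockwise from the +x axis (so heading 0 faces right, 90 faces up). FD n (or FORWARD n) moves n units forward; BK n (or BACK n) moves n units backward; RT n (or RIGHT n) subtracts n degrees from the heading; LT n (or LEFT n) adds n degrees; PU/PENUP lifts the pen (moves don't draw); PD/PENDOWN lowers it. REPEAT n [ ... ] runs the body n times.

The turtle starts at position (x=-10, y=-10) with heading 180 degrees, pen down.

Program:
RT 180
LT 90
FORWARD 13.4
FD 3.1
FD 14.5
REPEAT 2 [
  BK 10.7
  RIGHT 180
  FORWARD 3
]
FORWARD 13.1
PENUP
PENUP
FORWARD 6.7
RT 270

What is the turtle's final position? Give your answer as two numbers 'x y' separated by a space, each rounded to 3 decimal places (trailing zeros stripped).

Answer: -10 40.8

Derivation:
Executing turtle program step by step:
Start: pos=(-10,-10), heading=180, pen down
RT 180: heading 180 -> 0
LT 90: heading 0 -> 90
FD 13.4: (-10,-10) -> (-10,3.4) [heading=90, draw]
FD 3.1: (-10,3.4) -> (-10,6.5) [heading=90, draw]
FD 14.5: (-10,6.5) -> (-10,21) [heading=90, draw]
REPEAT 2 [
  -- iteration 1/2 --
  BK 10.7: (-10,21) -> (-10,10.3) [heading=90, draw]
  RT 180: heading 90 -> 270
  FD 3: (-10,10.3) -> (-10,7.3) [heading=270, draw]
  -- iteration 2/2 --
  BK 10.7: (-10,7.3) -> (-10,18) [heading=270, draw]
  RT 180: heading 270 -> 90
  FD 3: (-10,18) -> (-10,21) [heading=90, draw]
]
FD 13.1: (-10,21) -> (-10,34.1) [heading=90, draw]
PU: pen up
PU: pen up
FD 6.7: (-10,34.1) -> (-10,40.8) [heading=90, move]
RT 270: heading 90 -> 180
Final: pos=(-10,40.8), heading=180, 8 segment(s) drawn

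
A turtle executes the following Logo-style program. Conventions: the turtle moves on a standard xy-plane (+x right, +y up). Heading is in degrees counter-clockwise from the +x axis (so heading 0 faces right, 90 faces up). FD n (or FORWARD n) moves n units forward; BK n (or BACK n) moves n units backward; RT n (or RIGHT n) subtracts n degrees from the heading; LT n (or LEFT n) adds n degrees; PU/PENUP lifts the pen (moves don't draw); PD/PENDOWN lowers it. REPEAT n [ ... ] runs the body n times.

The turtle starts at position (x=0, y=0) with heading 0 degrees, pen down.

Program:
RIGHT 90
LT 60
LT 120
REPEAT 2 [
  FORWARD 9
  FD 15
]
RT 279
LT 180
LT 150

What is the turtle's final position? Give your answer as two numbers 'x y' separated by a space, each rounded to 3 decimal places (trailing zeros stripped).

Answer: 0 48

Derivation:
Executing turtle program step by step:
Start: pos=(0,0), heading=0, pen down
RT 90: heading 0 -> 270
LT 60: heading 270 -> 330
LT 120: heading 330 -> 90
REPEAT 2 [
  -- iteration 1/2 --
  FD 9: (0,0) -> (0,9) [heading=90, draw]
  FD 15: (0,9) -> (0,24) [heading=90, draw]
  -- iteration 2/2 --
  FD 9: (0,24) -> (0,33) [heading=90, draw]
  FD 15: (0,33) -> (0,48) [heading=90, draw]
]
RT 279: heading 90 -> 171
LT 180: heading 171 -> 351
LT 150: heading 351 -> 141
Final: pos=(0,48), heading=141, 4 segment(s) drawn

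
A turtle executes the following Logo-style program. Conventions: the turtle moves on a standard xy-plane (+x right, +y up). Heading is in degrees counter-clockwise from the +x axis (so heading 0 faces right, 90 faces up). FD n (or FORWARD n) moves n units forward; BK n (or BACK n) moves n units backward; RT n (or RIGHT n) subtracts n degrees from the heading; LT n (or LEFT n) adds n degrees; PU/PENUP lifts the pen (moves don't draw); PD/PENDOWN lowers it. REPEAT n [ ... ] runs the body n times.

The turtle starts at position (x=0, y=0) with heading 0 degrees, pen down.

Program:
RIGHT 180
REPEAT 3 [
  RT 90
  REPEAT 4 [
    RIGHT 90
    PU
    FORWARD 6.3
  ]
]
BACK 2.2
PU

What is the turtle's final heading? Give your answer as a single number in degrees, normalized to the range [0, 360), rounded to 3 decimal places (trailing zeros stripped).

Answer: 270

Derivation:
Executing turtle program step by step:
Start: pos=(0,0), heading=0, pen down
RT 180: heading 0 -> 180
REPEAT 3 [
  -- iteration 1/3 --
  RT 90: heading 180 -> 90
  REPEAT 4 [
    -- iteration 1/4 --
    RT 90: heading 90 -> 0
    PU: pen up
    FD 6.3: (0,0) -> (6.3,0) [heading=0, move]
    -- iteration 2/4 --
    RT 90: heading 0 -> 270
    PU: pen up
    FD 6.3: (6.3,0) -> (6.3,-6.3) [heading=270, move]
    -- iteration 3/4 --
    RT 90: heading 270 -> 180
    PU: pen up
    FD 6.3: (6.3,-6.3) -> (0,-6.3) [heading=180, move]
    -- iteration 4/4 --
    RT 90: heading 180 -> 90
    PU: pen up
    FD 6.3: (0,-6.3) -> (0,0) [heading=90, move]
  ]
  -- iteration 2/3 --
  RT 90: heading 90 -> 0
  REPEAT 4 [
    -- iteration 1/4 --
    RT 90: heading 0 -> 270
    PU: pen up
    FD 6.3: (0,0) -> (0,-6.3) [heading=270, move]
    -- iteration 2/4 --
    RT 90: heading 270 -> 180
    PU: pen up
    FD 6.3: (0,-6.3) -> (-6.3,-6.3) [heading=180, move]
    -- iteration 3/4 --
    RT 90: heading 180 -> 90
    PU: pen up
    FD 6.3: (-6.3,-6.3) -> (-6.3,0) [heading=90, move]
    -- iteration 4/4 --
    RT 90: heading 90 -> 0
    PU: pen up
    FD 6.3: (-6.3,0) -> (0,0) [heading=0, move]
  ]
  -- iteration 3/3 --
  RT 90: heading 0 -> 270
  REPEAT 4 [
    -- iteration 1/4 --
    RT 90: heading 270 -> 180
    PU: pen up
    FD 6.3: (0,0) -> (-6.3,0) [heading=180, move]
    -- iteration 2/4 --
    RT 90: heading 180 -> 90
    PU: pen up
    FD 6.3: (-6.3,0) -> (-6.3,6.3) [heading=90, move]
    -- iteration 3/4 --
    RT 90: heading 90 -> 0
    PU: pen up
    FD 6.3: (-6.3,6.3) -> (0,6.3) [heading=0, move]
    -- iteration 4/4 --
    RT 90: heading 0 -> 270
    PU: pen up
    FD 6.3: (0,6.3) -> (0,0) [heading=270, move]
  ]
]
BK 2.2: (0,0) -> (0,2.2) [heading=270, move]
PU: pen up
Final: pos=(0,2.2), heading=270, 0 segment(s) drawn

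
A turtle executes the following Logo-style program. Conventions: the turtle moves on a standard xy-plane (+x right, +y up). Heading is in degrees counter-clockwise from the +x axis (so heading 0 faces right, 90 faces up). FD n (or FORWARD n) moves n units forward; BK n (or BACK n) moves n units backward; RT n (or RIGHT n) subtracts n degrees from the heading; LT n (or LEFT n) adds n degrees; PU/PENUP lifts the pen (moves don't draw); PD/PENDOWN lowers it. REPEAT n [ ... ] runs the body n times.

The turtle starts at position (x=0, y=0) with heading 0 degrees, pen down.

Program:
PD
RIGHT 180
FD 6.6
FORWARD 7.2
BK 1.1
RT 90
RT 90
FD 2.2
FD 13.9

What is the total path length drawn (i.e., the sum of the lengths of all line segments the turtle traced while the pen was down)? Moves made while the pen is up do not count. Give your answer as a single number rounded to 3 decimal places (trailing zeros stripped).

Answer: 31

Derivation:
Executing turtle program step by step:
Start: pos=(0,0), heading=0, pen down
PD: pen down
RT 180: heading 0 -> 180
FD 6.6: (0,0) -> (-6.6,0) [heading=180, draw]
FD 7.2: (-6.6,0) -> (-13.8,0) [heading=180, draw]
BK 1.1: (-13.8,0) -> (-12.7,0) [heading=180, draw]
RT 90: heading 180 -> 90
RT 90: heading 90 -> 0
FD 2.2: (-12.7,0) -> (-10.5,0) [heading=0, draw]
FD 13.9: (-10.5,0) -> (3.4,0) [heading=0, draw]
Final: pos=(3.4,0), heading=0, 5 segment(s) drawn

Segment lengths:
  seg 1: (0,0) -> (-6.6,0), length = 6.6
  seg 2: (-6.6,0) -> (-13.8,0), length = 7.2
  seg 3: (-13.8,0) -> (-12.7,0), length = 1.1
  seg 4: (-12.7,0) -> (-10.5,0), length = 2.2
  seg 5: (-10.5,0) -> (3.4,0), length = 13.9
Total = 31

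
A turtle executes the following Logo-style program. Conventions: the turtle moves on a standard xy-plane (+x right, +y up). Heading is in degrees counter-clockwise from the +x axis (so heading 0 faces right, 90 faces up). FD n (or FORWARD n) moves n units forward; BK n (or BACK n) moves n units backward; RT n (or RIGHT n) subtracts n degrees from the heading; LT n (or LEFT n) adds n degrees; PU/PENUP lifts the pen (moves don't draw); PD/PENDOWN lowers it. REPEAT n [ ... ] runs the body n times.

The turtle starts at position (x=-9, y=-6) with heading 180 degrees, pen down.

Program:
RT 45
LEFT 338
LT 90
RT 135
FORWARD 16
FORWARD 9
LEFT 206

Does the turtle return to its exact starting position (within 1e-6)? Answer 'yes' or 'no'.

Answer: no

Derivation:
Executing turtle program step by step:
Start: pos=(-9,-6), heading=180, pen down
RT 45: heading 180 -> 135
LT 338: heading 135 -> 113
LT 90: heading 113 -> 203
RT 135: heading 203 -> 68
FD 16: (-9,-6) -> (-3.006,8.835) [heading=68, draw]
FD 9: (-3.006,8.835) -> (0.365,17.18) [heading=68, draw]
LT 206: heading 68 -> 274
Final: pos=(0.365,17.18), heading=274, 2 segment(s) drawn

Start position: (-9, -6)
Final position: (0.365, 17.18)
Distance = 25; >= 1e-6 -> NOT closed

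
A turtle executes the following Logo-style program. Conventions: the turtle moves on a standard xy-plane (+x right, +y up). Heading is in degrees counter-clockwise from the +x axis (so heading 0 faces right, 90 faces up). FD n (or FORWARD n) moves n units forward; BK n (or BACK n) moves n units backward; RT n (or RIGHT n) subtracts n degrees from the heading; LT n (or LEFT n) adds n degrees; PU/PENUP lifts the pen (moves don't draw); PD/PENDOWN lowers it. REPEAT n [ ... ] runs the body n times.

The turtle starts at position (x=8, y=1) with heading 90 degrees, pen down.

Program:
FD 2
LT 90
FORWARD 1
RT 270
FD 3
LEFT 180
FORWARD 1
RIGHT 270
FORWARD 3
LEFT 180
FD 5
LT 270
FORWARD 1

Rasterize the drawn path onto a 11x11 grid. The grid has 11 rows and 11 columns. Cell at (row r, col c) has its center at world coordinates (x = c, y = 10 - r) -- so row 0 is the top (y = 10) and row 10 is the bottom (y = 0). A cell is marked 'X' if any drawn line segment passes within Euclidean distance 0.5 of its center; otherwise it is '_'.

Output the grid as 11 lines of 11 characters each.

Segment 0: (8,1) -> (8,3)
Segment 1: (8,3) -> (7,3)
Segment 2: (7,3) -> (7,0)
Segment 3: (7,0) -> (7,1)
Segment 4: (7,1) -> (4,1)
Segment 5: (4,1) -> (9,1)
Segment 6: (9,1) -> (9,-0)

Answer: ___________
___________
___________
___________
___________
___________
___________
_______XX__
_______XX__
____XXXXXX_
_______X_X_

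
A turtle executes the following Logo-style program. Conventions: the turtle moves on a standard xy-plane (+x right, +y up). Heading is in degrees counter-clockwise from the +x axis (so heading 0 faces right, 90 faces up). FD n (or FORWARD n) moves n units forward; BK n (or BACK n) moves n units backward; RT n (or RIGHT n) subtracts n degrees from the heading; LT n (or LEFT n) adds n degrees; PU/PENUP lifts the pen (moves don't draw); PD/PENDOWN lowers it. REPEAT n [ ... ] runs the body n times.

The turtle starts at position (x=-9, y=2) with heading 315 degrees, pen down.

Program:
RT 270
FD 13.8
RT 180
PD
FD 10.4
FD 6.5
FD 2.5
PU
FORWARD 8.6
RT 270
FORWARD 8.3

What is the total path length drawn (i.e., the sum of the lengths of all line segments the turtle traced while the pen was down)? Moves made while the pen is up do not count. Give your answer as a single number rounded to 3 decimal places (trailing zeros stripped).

Executing turtle program step by step:
Start: pos=(-9,2), heading=315, pen down
RT 270: heading 315 -> 45
FD 13.8: (-9,2) -> (0.758,11.758) [heading=45, draw]
RT 180: heading 45 -> 225
PD: pen down
FD 10.4: (0.758,11.758) -> (-6.596,4.404) [heading=225, draw]
FD 6.5: (-6.596,4.404) -> (-11.192,-0.192) [heading=225, draw]
FD 2.5: (-11.192,-0.192) -> (-12.96,-1.96) [heading=225, draw]
PU: pen up
FD 8.6: (-12.96,-1.96) -> (-19.041,-8.041) [heading=225, move]
RT 270: heading 225 -> 315
FD 8.3: (-19.041,-8.041) -> (-13.172,-13.91) [heading=315, move]
Final: pos=(-13.172,-13.91), heading=315, 4 segment(s) drawn

Segment lengths:
  seg 1: (-9,2) -> (0.758,11.758), length = 13.8
  seg 2: (0.758,11.758) -> (-6.596,4.404), length = 10.4
  seg 3: (-6.596,4.404) -> (-11.192,-0.192), length = 6.5
  seg 4: (-11.192,-0.192) -> (-12.96,-1.96), length = 2.5
Total = 33.2

Answer: 33.2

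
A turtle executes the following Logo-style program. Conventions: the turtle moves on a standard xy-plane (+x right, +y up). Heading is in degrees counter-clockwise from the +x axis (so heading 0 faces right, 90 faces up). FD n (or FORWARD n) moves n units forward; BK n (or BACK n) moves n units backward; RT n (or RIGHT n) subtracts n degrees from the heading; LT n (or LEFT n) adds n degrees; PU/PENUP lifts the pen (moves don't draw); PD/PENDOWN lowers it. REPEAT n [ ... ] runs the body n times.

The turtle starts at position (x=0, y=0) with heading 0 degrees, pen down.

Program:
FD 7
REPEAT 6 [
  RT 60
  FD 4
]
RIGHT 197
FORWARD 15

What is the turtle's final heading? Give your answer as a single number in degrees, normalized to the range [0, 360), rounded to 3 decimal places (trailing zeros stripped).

Executing turtle program step by step:
Start: pos=(0,0), heading=0, pen down
FD 7: (0,0) -> (7,0) [heading=0, draw]
REPEAT 6 [
  -- iteration 1/6 --
  RT 60: heading 0 -> 300
  FD 4: (7,0) -> (9,-3.464) [heading=300, draw]
  -- iteration 2/6 --
  RT 60: heading 300 -> 240
  FD 4: (9,-3.464) -> (7,-6.928) [heading=240, draw]
  -- iteration 3/6 --
  RT 60: heading 240 -> 180
  FD 4: (7,-6.928) -> (3,-6.928) [heading=180, draw]
  -- iteration 4/6 --
  RT 60: heading 180 -> 120
  FD 4: (3,-6.928) -> (1,-3.464) [heading=120, draw]
  -- iteration 5/6 --
  RT 60: heading 120 -> 60
  FD 4: (1,-3.464) -> (3,0) [heading=60, draw]
  -- iteration 6/6 --
  RT 60: heading 60 -> 0
  FD 4: (3,0) -> (7,0) [heading=0, draw]
]
RT 197: heading 0 -> 163
FD 15: (7,0) -> (-7.345,4.386) [heading=163, draw]
Final: pos=(-7.345,4.386), heading=163, 8 segment(s) drawn

Answer: 163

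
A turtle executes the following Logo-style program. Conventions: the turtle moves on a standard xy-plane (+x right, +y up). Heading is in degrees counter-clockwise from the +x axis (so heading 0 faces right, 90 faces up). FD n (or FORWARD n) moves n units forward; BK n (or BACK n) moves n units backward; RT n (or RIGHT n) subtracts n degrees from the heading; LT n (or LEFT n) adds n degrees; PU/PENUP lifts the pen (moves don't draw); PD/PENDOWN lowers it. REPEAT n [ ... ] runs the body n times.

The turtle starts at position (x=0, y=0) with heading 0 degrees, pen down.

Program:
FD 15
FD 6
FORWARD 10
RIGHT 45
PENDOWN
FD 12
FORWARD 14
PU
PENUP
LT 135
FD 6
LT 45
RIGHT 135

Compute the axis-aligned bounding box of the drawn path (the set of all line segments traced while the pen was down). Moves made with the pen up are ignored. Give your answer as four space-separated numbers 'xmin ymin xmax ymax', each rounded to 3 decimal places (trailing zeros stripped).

Answer: 0 -18.385 49.385 0

Derivation:
Executing turtle program step by step:
Start: pos=(0,0), heading=0, pen down
FD 15: (0,0) -> (15,0) [heading=0, draw]
FD 6: (15,0) -> (21,0) [heading=0, draw]
FD 10: (21,0) -> (31,0) [heading=0, draw]
RT 45: heading 0 -> 315
PD: pen down
FD 12: (31,0) -> (39.485,-8.485) [heading=315, draw]
FD 14: (39.485,-8.485) -> (49.385,-18.385) [heading=315, draw]
PU: pen up
PU: pen up
LT 135: heading 315 -> 90
FD 6: (49.385,-18.385) -> (49.385,-12.385) [heading=90, move]
LT 45: heading 90 -> 135
RT 135: heading 135 -> 0
Final: pos=(49.385,-12.385), heading=0, 5 segment(s) drawn

Segment endpoints: x in {0, 15, 21, 31, 39.485, 49.385}, y in {-18.385, -8.485, 0}
xmin=0, ymin=-18.385, xmax=49.385, ymax=0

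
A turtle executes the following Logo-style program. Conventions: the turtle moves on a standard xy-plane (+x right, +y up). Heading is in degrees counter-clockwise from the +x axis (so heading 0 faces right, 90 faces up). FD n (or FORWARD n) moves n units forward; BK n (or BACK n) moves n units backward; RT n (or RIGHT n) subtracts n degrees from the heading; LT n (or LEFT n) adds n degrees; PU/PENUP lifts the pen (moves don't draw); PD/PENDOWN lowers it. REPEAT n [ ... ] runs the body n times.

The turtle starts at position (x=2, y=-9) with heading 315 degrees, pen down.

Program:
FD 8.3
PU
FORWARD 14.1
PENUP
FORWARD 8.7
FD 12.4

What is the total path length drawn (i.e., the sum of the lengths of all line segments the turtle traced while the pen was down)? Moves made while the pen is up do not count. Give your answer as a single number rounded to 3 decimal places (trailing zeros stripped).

Answer: 8.3

Derivation:
Executing turtle program step by step:
Start: pos=(2,-9), heading=315, pen down
FD 8.3: (2,-9) -> (7.869,-14.869) [heading=315, draw]
PU: pen up
FD 14.1: (7.869,-14.869) -> (17.839,-24.839) [heading=315, move]
PU: pen up
FD 8.7: (17.839,-24.839) -> (23.991,-30.991) [heading=315, move]
FD 12.4: (23.991,-30.991) -> (32.759,-39.759) [heading=315, move]
Final: pos=(32.759,-39.759), heading=315, 1 segment(s) drawn

Segment lengths:
  seg 1: (2,-9) -> (7.869,-14.869), length = 8.3
Total = 8.3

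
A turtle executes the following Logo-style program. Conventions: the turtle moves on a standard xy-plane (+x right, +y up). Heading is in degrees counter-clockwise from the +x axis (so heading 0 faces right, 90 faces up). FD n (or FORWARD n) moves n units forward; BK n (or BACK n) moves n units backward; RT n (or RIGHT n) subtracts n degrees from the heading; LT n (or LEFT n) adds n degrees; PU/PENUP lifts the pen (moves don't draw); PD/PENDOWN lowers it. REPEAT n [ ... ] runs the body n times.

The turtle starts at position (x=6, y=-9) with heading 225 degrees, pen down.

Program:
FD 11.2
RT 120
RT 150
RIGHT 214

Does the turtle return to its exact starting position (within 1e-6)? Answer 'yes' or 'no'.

Answer: no

Derivation:
Executing turtle program step by step:
Start: pos=(6,-9), heading=225, pen down
FD 11.2: (6,-9) -> (-1.92,-16.92) [heading=225, draw]
RT 120: heading 225 -> 105
RT 150: heading 105 -> 315
RT 214: heading 315 -> 101
Final: pos=(-1.92,-16.92), heading=101, 1 segment(s) drawn

Start position: (6, -9)
Final position: (-1.92, -16.92)
Distance = 11.2; >= 1e-6 -> NOT closed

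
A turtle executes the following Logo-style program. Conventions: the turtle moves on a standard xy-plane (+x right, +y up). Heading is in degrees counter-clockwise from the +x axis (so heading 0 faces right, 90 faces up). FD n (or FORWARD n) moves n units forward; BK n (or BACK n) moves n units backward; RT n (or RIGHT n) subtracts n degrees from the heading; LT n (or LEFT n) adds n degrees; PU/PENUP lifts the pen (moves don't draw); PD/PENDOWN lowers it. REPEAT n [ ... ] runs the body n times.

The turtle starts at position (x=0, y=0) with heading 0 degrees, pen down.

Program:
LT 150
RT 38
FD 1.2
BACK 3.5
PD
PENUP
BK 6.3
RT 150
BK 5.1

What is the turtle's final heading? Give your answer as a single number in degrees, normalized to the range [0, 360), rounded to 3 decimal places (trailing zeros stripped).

Answer: 322

Derivation:
Executing turtle program step by step:
Start: pos=(0,0), heading=0, pen down
LT 150: heading 0 -> 150
RT 38: heading 150 -> 112
FD 1.2: (0,0) -> (-0.45,1.113) [heading=112, draw]
BK 3.5: (-0.45,1.113) -> (0.862,-2.133) [heading=112, draw]
PD: pen down
PU: pen up
BK 6.3: (0.862,-2.133) -> (3.222,-7.974) [heading=112, move]
RT 150: heading 112 -> 322
BK 5.1: (3.222,-7.974) -> (-0.797,-4.834) [heading=322, move]
Final: pos=(-0.797,-4.834), heading=322, 2 segment(s) drawn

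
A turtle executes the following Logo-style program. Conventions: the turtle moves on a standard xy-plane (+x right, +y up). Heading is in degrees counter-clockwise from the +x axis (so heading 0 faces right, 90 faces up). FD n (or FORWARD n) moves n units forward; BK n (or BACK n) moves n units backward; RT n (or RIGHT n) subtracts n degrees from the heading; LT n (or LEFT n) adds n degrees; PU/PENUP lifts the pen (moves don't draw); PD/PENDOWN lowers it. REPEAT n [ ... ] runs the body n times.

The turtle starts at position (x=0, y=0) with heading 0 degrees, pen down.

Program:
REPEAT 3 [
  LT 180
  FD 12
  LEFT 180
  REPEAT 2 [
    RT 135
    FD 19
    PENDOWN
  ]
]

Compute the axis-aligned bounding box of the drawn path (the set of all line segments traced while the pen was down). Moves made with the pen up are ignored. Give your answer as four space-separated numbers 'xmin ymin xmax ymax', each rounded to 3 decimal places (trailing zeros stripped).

Executing turtle program step by step:
Start: pos=(0,0), heading=0, pen down
REPEAT 3 [
  -- iteration 1/3 --
  LT 180: heading 0 -> 180
  FD 12: (0,0) -> (-12,0) [heading=180, draw]
  LT 180: heading 180 -> 0
  REPEAT 2 [
    -- iteration 1/2 --
    RT 135: heading 0 -> 225
    FD 19: (-12,0) -> (-25.435,-13.435) [heading=225, draw]
    PD: pen down
    -- iteration 2/2 --
    RT 135: heading 225 -> 90
    FD 19: (-25.435,-13.435) -> (-25.435,5.565) [heading=90, draw]
    PD: pen down
  ]
  -- iteration 2/3 --
  LT 180: heading 90 -> 270
  FD 12: (-25.435,5.565) -> (-25.435,-6.435) [heading=270, draw]
  LT 180: heading 270 -> 90
  REPEAT 2 [
    -- iteration 1/2 --
    RT 135: heading 90 -> 315
    FD 19: (-25.435,-6.435) -> (-12,-19.87) [heading=315, draw]
    PD: pen down
    -- iteration 2/2 --
    RT 135: heading 315 -> 180
    FD 19: (-12,-19.87) -> (-31,-19.87) [heading=180, draw]
    PD: pen down
  ]
  -- iteration 3/3 --
  LT 180: heading 180 -> 0
  FD 12: (-31,-19.87) -> (-19,-19.87) [heading=0, draw]
  LT 180: heading 0 -> 180
  REPEAT 2 [
    -- iteration 1/2 --
    RT 135: heading 180 -> 45
    FD 19: (-19,-19.87) -> (-5.565,-6.435) [heading=45, draw]
    PD: pen down
    -- iteration 2/2 --
    RT 135: heading 45 -> 270
    FD 19: (-5.565,-6.435) -> (-5.565,-25.435) [heading=270, draw]
    PD: pen down
  ]
]
Final: pos=(-5.565,-25.435), heading=270, 9 segment(s) drawn

Segment endpoints: x in {-31, -25.435, -25.435, -19, -12, -12, -5.565, -5.565, 0}, y in {-25.435, -19.87, -19.87, -13.435, -6.435, -6.435, 0, 0, 5.565}
xmin=-31, ymin=-25.435, xmax=0, ymax=5.565

Answer: -31 -25.435 0 5.565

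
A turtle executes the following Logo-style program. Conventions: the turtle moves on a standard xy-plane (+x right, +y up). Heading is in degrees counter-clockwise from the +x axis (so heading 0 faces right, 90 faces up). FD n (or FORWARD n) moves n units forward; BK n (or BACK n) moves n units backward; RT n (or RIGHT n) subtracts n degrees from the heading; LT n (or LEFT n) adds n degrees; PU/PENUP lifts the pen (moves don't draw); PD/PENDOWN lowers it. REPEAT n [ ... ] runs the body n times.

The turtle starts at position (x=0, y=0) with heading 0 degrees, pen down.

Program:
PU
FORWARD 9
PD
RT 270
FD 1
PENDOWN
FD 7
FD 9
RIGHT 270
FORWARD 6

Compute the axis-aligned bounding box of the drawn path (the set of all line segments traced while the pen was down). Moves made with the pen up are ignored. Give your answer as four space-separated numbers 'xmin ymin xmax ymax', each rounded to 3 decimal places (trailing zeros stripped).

Executing turtle program step by step:
Start: pos=(0,0), heading=0, pen down
PU: pen up
FD 9: (0,0) -> (9,0) [heading=0, move]
PD: pen down
RT 270: heading 0 -> 90
FD 1: (9,0) -> (9,1) [heading=90, draw]
PD: pen down
FD 7: (9,1) -> (9,8) [heading=90, draw]
FD 9: (9,8) -> (9,17) [heading=90, draw]
RT 270: heading 90 -> 180
FD 6: (9,17) -> (3,17) [heading=180, draw]
Final: pos=(3,17), heading=180, 4 segment(s) drawn

Segment endpoints: x in {3, 9, 9, 9}, y in {0, 1, 8, 17, 17}
xmin=3, ymin=0, xmax=9, ymax=17

Answer: 3 0 9 17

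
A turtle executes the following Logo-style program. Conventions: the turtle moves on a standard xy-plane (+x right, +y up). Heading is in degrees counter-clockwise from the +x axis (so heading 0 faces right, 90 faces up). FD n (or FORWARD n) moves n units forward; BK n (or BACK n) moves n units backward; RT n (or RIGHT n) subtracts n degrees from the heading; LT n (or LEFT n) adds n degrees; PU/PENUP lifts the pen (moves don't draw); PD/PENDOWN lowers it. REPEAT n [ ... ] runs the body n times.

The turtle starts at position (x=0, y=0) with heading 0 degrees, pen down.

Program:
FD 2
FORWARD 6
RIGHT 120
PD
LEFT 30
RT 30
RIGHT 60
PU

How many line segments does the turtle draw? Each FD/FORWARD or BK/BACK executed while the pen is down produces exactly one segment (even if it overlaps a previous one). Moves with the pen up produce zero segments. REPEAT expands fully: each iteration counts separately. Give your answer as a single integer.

Executing turtle program step by step:
Start: pos=(0,0), heading=0, pen down
FD 2: (0,0) -> (2,0) [heading=0, draw]
FD 6: (2,0) -> (8,0) [heading=0, draw]
RT 120: heading 0 -> 240
PD: pen down
LT 30: heading 240 -> 270
RT 30: heading 270 -> 240
RT 60: heading 240 -> 180
PU: pen up
Final: pos=(8,0), heading=180, 2 segment(s) drawn
Segments drawn: 2

Answer: 2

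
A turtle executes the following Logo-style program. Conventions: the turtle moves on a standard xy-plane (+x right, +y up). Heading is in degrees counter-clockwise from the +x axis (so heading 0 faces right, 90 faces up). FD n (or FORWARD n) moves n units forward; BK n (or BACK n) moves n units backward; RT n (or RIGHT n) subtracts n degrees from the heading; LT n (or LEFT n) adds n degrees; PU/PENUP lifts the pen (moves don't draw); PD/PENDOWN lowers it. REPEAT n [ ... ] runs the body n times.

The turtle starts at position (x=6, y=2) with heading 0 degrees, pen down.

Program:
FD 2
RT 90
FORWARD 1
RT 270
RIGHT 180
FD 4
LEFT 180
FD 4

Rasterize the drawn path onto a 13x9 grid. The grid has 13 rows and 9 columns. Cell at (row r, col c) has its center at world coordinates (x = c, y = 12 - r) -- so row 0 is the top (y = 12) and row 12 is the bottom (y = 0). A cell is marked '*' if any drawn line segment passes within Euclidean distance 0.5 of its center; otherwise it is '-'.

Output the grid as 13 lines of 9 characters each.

Segment 0: (6,2) -> (8,2)
Segment 1: (8,2) -> (8,1)
Segment 2: (8,1) -> (4,1)
Segment 3: (4,1) -> (8,1)

Answer: ---------
---------
---------
---------
---------
---------
---------
---------
---------
---------
------***
----*****
---------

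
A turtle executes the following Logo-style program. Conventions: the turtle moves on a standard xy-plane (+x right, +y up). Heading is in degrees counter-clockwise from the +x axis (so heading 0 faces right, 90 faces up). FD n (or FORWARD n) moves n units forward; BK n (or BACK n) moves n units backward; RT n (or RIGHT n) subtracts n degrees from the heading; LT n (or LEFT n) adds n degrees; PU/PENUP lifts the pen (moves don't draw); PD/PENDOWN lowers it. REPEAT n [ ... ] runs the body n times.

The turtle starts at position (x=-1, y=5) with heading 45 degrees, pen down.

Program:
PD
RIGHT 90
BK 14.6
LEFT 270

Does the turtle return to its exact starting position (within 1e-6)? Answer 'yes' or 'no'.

Answer: no

Derivation:
Executing turtle program step by step:
Start: pos=(-1,5), heading=45, pen down
PD: pen down
RT 90: heading 45 -> 315
BK 14.6: (-1,5) -> (-11.324,15.324) [heading=315, draw]
LT 270: heading 315 -> 225
Final: pos=(-11.324,15.324), heading=225, 1 segment(s) drawn

Start position: (-1, 5)
Final position: (-11.324, 15.324)
Distance = 14.6; >= 1e-6 -> NOT closed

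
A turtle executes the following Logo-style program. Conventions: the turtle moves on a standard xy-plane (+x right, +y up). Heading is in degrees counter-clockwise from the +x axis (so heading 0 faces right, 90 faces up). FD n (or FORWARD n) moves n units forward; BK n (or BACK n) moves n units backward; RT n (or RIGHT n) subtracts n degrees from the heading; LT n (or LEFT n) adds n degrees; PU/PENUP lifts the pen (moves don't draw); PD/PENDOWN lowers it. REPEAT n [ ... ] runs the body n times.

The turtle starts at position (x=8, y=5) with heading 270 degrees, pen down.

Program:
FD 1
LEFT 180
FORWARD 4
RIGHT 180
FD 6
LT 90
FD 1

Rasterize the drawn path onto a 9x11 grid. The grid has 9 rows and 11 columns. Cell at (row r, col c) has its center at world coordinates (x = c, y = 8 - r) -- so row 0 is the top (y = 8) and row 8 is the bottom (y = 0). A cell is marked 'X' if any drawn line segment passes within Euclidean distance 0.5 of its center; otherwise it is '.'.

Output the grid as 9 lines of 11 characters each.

Segment 0: (8,5) -> (8,4)
Segment 1: (8,4) -> (8,8)
Segment 2: (8,8) -> (8,2)
Segment 3: (8,2) -> (9,2)

Answer: ........X..
........X..
........X..
........X..
........X..
........X..
........XX.
...........
...........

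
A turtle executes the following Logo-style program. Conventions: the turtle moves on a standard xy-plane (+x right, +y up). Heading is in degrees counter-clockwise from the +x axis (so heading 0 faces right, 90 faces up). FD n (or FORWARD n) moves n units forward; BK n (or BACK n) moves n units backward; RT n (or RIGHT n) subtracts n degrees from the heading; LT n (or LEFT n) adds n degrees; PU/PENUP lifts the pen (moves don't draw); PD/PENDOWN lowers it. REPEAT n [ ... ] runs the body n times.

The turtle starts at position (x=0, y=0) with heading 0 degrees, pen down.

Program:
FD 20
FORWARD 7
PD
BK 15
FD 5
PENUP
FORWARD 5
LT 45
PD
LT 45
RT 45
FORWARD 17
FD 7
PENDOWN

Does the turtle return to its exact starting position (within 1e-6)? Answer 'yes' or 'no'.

Answer: no

Derivation:
Executing turtle program step by step:
Start: pos=(0,0), heading=0, pen down
FD 20: (0,0) -> (20,0) [heading=0, draw]
FD 7: (20,0) -> (27,0) [heading=0, draw]
PD: pen down
BK 15: (27,0) -> (12,0) [heading=0, draw]
FD 5: (12,0) -> (17,0) [heading=0, draw]
PU: pen up
FD 5: (17,0) -> (22,0) [heading=0, move]
LT 45: heading 0 -> 45
PD: pen down
LT 45: heading 45 -> 90
RT 45: heading 90 -> 45
FD 17: (22,0) -> (34.021,12.021) [heading=45, draw]
FD 7: (34.021,12.021) -> (38.971,16.971) [heading=45, draw]
PD: pen down
Final: pos=(38.971,16.971), heading=45, 6 segment(s) drawn

Start position: (0, 0)
Final position: (38.971, 16.971)
Distance = 42.505; >= 1e-6 -> NOT closed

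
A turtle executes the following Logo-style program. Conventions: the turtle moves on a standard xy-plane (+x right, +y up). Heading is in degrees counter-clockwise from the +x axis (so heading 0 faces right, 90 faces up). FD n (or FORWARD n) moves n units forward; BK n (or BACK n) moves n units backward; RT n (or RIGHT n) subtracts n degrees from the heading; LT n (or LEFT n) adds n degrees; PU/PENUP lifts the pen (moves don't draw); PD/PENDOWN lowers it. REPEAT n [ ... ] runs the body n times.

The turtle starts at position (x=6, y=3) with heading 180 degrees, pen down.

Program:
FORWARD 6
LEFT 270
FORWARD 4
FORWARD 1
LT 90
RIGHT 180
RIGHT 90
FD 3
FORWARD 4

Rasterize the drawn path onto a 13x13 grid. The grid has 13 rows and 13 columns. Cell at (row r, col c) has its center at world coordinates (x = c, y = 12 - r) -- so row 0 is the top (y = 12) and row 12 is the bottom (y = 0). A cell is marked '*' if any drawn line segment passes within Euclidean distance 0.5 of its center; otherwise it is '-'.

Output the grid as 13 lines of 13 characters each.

Answer: -------------
-------------
-------------
-------------
*------------
*------------
*------------
*------------
*------------
*******------
*------------
*------------
-------------

Derivation:
Segment 0: (6,3) -> (0,3)
Segment 1: (0,3) -> (0,7)
Segment 2: (0,7) -> (0,8)
Segment 3: (0,8) -> (0,5)
Segment 4: (0,5) -> (0,1)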